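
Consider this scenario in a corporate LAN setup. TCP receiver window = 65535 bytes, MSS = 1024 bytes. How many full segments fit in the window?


Given: RWND = 65535 bytes, MSS = 1024 bytes
Full segments = floor(RWND / MSS)
Full segments = floor(65535 / 1024)
Full segments = floor(63.999) = 63

63


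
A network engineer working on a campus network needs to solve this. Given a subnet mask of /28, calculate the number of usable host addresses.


Given: subnet mask /28
Host bits = 32 - 28 = 4
Total addresses = 2^4 = 16
Usable hosts = 16 - 2 (network + broadcast) = 14

14


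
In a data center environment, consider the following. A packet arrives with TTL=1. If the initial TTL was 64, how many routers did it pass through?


Given: initial TTL = 64, received TTL = 1
Hops = initial TTL - received TTL
Hops = 64 - 1 = 63

63


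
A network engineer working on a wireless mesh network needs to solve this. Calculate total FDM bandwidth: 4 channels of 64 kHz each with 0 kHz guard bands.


Given: 4 channels, 64 kHz each, guard = 0 kHz
Channel bandwidth = 4 * 64 = 256 kHz
Guard bands = 3 gaps * 0 kHz = 0 kHz
Total = 256 + 0 = 256 kHz

256


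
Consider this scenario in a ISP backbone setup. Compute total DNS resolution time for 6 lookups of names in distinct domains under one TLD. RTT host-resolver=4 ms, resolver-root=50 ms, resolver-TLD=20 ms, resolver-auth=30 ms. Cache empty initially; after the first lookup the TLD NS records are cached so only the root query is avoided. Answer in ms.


Lookup 1 (cold cache): local + root + TLD + auth = 4 + 50 + 20 + 30 = 104 ms
Lookups 2..6 (TLD NS cached -> skip root; new domain -> still ask TLD and auth): local + TLD + auth = 4 + 20 + 30 = 54 ms each
Remaining 5 lookups: 5 * 54 = 270 ms
Total = 104 + 270 = 374 ms

374


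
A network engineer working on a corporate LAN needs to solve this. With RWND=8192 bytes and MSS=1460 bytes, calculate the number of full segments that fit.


Given: RWND = 8192 bytes, MSS = 1460 bytes
Full segments = floor(RWND / MSS)
Full segments = floor(8192 / 1460)
Full segments = floor(5.611) = 5

5


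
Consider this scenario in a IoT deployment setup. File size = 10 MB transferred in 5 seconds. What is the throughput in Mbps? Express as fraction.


Given: file = 10 MB, time = 5 s
File in Mb = 10 * 8 = 80 Mb
Throughput = 80 / 5 Mbps
Throughput = 16 Mbps

16


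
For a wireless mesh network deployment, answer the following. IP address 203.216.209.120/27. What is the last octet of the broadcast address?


Given: IP = 203.216.209.120, prefix = /27
Host bits = 32 - 27 = 5
Network last octet = 120 AND mask = 96
Host part size = 2^5 - 1 = 31
Broadcast last octet = 96 OR 31 = 127

127


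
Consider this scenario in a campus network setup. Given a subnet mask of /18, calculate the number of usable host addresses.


Given: subnet mask /18
Host bits = 32 - 18 = 14
Total addresses = 2^14 = 16384
Usable hosts = 16384 - 2 (network + broadcast) = 16382

16382


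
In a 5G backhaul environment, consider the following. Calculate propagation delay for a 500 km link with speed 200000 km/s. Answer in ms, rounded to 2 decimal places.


Given: distance = 500 km, speed = 200000 km/s
Delay = distance / speed = 500 / 200000 seconds
Delay in ms = 500 * 1000 / 200000
Delay = 2.5000 ms
Rounded to 2 dp = 2.50 ms

2.50


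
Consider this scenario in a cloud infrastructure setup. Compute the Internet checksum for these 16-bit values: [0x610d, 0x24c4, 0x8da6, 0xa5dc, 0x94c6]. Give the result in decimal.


Given words: [0x610d, 0x24c4, 0x8da6, 0xa5dc, 0x94c6]
Step 1: Sum all words
Raw sum = 24845 + 9412 + 36262 + 42460 + 38086 = 151065
Step 2: Fold carry: (19993 + 2) = 19995
One's complement = ~19995 & 0xFFFF = 45540

45540


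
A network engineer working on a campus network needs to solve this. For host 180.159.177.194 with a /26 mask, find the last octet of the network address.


Given: IP = 180.159.177.194, prefix = /26
Subnet mask = 255.255.255.192
Last octet of IP: 194
Last octet of mask: 192
Network last octet = 194 AND 192 = 192

192


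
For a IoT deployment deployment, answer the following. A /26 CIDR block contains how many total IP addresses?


Given: CIDR prefix /26
Host bits = 32 - 26 = 6
Total addresses = 2^6 = 64

64


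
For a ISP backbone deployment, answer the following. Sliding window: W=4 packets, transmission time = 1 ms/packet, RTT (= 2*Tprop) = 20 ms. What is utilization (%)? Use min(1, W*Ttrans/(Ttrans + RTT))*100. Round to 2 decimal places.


Given: W = 4, Ttrans = 1 ms, RTT = 20 ms (= 2 * Tprop, Tprop = 10 ms)
Cycle time = Ttrans + RTT = 1 + 20 = 21 ms (first packet sent until its ACK returns)
W * Ttrans = 4 * 1 = 4 ms of sending per cycle
W * Ttrans / (Ttrans + RTT) = 4 / 21 = 0.190476
U = min(1, 0.190476) = 0.190476
U% = 19.05%

19.05


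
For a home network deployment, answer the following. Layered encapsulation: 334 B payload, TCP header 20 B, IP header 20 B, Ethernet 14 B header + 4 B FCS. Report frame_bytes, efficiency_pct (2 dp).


TCP segment = 334 + 20 = 354 B
IP packet = 354 + 20 = 374 B
Ethernet frame = 374 + 14 + 4 = 392 B
Efficiency = app / frame = 334 / 392 = 0.852041 = 85.2041% -> 85.20% (2 dp)

392, 85.20


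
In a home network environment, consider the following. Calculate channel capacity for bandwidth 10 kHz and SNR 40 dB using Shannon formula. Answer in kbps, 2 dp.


Given: B = 10 kHz, SNR = 40 dB
SNR linear = 10^(40/10) = 10000
1 + SNR = 10001
log2(10001) = 13.2878566418
C = 10 * 1000 * 13.2878566418 = 132878.5664 bps
C = 132.878566 kbps -> 132.88 kbps (2 dp)

132.88


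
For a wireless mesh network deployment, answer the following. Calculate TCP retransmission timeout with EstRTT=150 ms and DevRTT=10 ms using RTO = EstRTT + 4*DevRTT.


Given: EstRTT = 150 ms, DevRTT = 10 ms
Timeout = EstRTT + 4 * DevRTT
4 * DevRTT = 4 * 10 = 40
Timeout = 150 + 40 = 190 ms

190


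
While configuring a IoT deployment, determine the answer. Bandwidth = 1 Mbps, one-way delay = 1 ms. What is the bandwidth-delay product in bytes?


Given: bandwidth = 1 Mbps, delay = 1 ms
BDP in bits = 1 * 10^6 * 1 / 1000
BDP in bits = 1000
BDP in bytes = 1000 / 8 = 125

125


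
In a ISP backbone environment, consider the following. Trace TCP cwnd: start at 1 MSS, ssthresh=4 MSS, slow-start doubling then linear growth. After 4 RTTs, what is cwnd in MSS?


RTT 0: cwnd = 1 MSS (initial)
RTT 1: cwnd = 2 MSS (slow start, doubled)
RTT 2: cwnd = 4 MSS (slow start, doubled)
RTT 3: cwnd = 5 MSS (congestion avoidance, +1)
RTT 4: cwnd = 6 MSS (congestion avoidance, +1)

6


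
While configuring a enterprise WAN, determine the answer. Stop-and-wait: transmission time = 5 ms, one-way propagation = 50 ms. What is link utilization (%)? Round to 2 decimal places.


Given: Ttrans = 5 ms, Tprop = 50 ms
RTT = 2 * Tprop = 2 * 50 = 100 ms
U = Ttrans / (Ttrans + RTT)
U = 5 / (5 + 100)
U = 5 / 105 = 0.047619
U% = 4.76%

4.76


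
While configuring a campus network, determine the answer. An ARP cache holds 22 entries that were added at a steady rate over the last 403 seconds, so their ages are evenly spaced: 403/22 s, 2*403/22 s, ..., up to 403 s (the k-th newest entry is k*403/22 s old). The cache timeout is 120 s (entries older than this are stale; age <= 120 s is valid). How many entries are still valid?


Ages are k * 403/22 s for k = 1..22 (spacing = 18.3182 s).
Entry k is valid iff k * 403/22 <= 120 iff k <= 22 * 120 / 403 = 6.5509
n_valid = floor(6.5509) = 6
(n_stale = 22 - 6 = 16)

6


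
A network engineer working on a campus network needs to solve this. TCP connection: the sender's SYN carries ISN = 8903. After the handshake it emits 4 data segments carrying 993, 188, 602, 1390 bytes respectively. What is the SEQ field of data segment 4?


The SYN occupies sequence number ISN = 8903, so the first data byte is ISN + 1 = 8904.
SEQ of data segment i = (ISN + 1) + sum of payload sizes of segments 1..i-1.
Segment 1: SEQ = 8904, payload = 993 bytes
Segment 2: SEQ = 9897, payload = 188 bytes
Segment 3: SEQ = 10085, payload = 602 bytes
Segment 4: SEQ = 10687, payload = 1390 bytes
SEQ of segment 4 = 8904 + 993 + 188 + 602 = 10687

10687


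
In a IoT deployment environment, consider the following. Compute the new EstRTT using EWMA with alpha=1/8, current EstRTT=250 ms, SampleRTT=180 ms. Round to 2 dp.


Given: EstRTT = 250 ms, SampleRTT = 180 ms, alpha = 1/8
New EstRTT = (1 - alpha) * EstRTT + alpha * SampleRTT
(7/8) * 250 = 218.75
(1/8) * 180 = 22.5
New EstRTT = 218.75 + 22.5 = 241.25 ms -> 241.25 ms (2 dp)

241.25


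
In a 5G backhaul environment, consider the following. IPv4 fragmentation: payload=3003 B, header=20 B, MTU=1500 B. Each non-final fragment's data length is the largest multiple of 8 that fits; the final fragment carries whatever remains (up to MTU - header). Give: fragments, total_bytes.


Max data per non-final fragment = floor((MTU - header)/8)*8 = floor((1500 - 20)/8)*8 = floor(1480/8)*8 = 1480 B
Final fragment needs no 8-byte alignment: it can carry up to MTU - header = 1480 B
Non-final fragments needed = ceil((payload - 1480) / 1480) = ceil(1523/1480) = ceil(1.0291) = 2
Number of fragments = 2 + 1 = 3
Fragment sizes (data): 2 * 1480 B + 43 B (last, 43 <= 1480 OK)
Total bytes sent = payload + n_frags * header = 3003 + 3*20 = 3003 + 60 = 3063 B

3, 3063


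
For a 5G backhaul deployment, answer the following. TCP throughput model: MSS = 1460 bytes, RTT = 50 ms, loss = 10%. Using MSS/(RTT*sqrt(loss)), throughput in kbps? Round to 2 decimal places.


Given: MSS = 1460 bytes, RTT = 50 ms, loss = 10%
RTT in seconds = 50 / 1000 = 0.05
Loss rate = 10% = 0.1
sqrt(loss) = sqrt(0.1) = 0.316227766017
Throughput (bytes/s) = 1460 / (0.05 * 0.316227766017) = 92338.5077
Throughput (kbps) = 92338.5077 * 8 / 1000 = 738.708061 -> 738.71 kbps (2 dp)

738.71


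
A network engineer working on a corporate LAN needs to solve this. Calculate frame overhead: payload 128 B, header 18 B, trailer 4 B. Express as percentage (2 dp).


Given: payload = 128 B, header = 18 B, trailer = 4 B
Overhead bytes = header + trailer = 18 + 4 = 22
Total frame = payload + overhead = 128 + 22 = 150
Overhead % = 22 / 150 * 100 = 14.6667% -> 14.67% (2 dp)

14.67


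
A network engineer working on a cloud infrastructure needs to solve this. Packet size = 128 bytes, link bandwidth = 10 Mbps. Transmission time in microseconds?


Given: packet = 128 bytes, bandwidth = 10 Mbps
Packet in bits = 128 * 8 = 1024 bits
Bandwidth = 10 * 10^6 = 10000000 bps
Time = 1024 / 10000000 seconds
Time in us = 1024 * 10^6 / 10000000 = 102.4

102.4


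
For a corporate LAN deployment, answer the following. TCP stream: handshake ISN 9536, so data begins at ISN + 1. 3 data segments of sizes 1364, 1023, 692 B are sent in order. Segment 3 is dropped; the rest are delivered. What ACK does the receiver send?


SYN uses sequence number 9536; first data byte = ISN + 1 = 9537.
Segment 1: SEQ = 9537, len = 1364 B, covers [9537, 10900]
Segment 2: SEQ = 10901, len = 1023 B, covers [10901, 11923]
Segment 3: SEQ = 11924, len = 692 B, covers [11924, 12615] [LOST]
In-order data received: bytes [9537, 11923] (segments 1..2).
Segment 3 missing -> gap begins at byte 11924.
Cumulative ACK = next expected in-order byte = 9537 + 1364 + 1023 = 11924

11924


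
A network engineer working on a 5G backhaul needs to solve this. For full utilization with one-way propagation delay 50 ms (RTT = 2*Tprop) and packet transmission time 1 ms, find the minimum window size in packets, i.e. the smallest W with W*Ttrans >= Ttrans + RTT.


Given: Ttrans = 1 ms, RTT = 100 ms (= 2 * Tprop, Tprop = 50 ms)
Time until first ACK returns = Ttrans + RTT = 1 + 100 = 101 ms
Need W * Ttrans >= Ttrans + RTT  ->  W >= (Ttrans + RTT) / Ttrans
(Ttrans + RTT) / Ttrans = 101 / 1 = 101
W_min = ceil(101) = 101

101


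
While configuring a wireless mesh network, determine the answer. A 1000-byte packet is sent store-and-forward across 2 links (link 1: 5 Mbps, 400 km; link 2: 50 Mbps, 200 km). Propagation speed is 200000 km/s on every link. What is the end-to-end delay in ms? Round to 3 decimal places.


Packet = 1000 bytes = 8000 bits. Store-and-forward: sum (t_trans + t_prop) per link.
Link 1: t_trans = 8000/(5*10^6) s = 1.6000 ms; t_prop = 400/200000 s = 2.0000 ms; subtotal = 3.6000 ms
Link 2: t_trans = 8000/(50*10^6) s = 0.1600 ms; t_prop = 200/200000 s = 1.0000 ms; subtotal = 1.1600 ms
End-to-end = 3.6000 + 1.1600 = 4.7600 ms -> 4.760 ms (3 dp)

4.760


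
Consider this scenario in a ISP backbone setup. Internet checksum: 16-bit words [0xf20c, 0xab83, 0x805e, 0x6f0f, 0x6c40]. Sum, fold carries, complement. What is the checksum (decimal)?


Given words: [0xf20c, 0xab83, 0x805e, 0x6f0f, 0x6c40]
Step 1: Sum all words
Raw sum = 61964 + 43907 + 32862 + 28431 + 27712 = 194876
Step 2: Fold carry: (63804 + 2) = 63806
One's complement = ~63806 & 0xFFFF = 1729

1729


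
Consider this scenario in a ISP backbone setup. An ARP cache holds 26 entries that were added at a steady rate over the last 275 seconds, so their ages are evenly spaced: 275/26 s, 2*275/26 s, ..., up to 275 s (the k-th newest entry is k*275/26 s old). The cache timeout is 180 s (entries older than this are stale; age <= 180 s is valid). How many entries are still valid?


Ages are k * 275/26 s for k = 1..26 (spacing = 10.5769 s).
Entry k is valid iff k * 275/26 <= 180 iff k <= 26 * 180 / 275 = 17.0182
n_valid = floor(17.0182) = 17
(n_stale = 26 - 17 = 9)

17


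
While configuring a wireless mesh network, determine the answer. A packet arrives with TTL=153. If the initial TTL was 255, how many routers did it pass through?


Given: initial TTL = 255, received TTL = 153
Hops = initial TTL - received TTL
Hops = 255 - 153 = 102

102


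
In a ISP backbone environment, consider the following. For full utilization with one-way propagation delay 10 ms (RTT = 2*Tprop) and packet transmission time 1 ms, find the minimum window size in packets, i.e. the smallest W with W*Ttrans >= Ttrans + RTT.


Given: Ttrans = 1 ms, RTT = 20 ms (= 2 * Tprop, Tprop = 10 ms)
Time until first ACK returns = Ttrans + RTT = 1 + 20 = 21 ms
Need W * Ttrans >= Ttrans + RTT  ->  W >= (Ttrans + RTT) / Ttrans
(Ttrans + RTT) / Ttrans = 21 / 1 = 21
W_min = ceil(21) = 21

21


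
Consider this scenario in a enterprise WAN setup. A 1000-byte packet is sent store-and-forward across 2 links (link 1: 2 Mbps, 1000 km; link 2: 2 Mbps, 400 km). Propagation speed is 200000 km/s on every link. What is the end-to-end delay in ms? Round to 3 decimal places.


Packet = 1000 bytes = 8000 bits. Store-and-forward: sum (t_trans + t_prop) per link.
Link 1: t_trans = 8000/(2*10^6) s = 4.0000 ms; t_prop = 1000/200000 s = 5.0000 ms; subtotal = 9.0000 ms
Link 2: t_trans = 8000/(2*10^6) s = 4.0000 ms; t_prop = 400/200000 s = 2.0000 ms; subtotal = 6.0000 ms
End-to-end = 9.0000 + 6.0000 = 15.0000 ms -> 15.000 ms (3 dp)

15.000


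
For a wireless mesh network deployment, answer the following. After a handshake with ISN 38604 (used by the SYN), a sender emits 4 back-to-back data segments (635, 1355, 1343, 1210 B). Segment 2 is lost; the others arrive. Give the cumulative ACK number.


SYN uses sequence number 38604; first data byte = ISN + 1 = 38605.
Segment 1: SEQ = 38605, len = 635 B, covers [38605, 39239]
Segment 2: SEQ = 39240, len = 1355 B, covers [39240, 40594] [LOST]
Segment 3: SEQ = 40595, len = 1343 B, covers [40595, 41937]
Segment 4: SEQ = 41938, len = 1210 B, covers [41938, 43147]
In-order data received: bytes [38605, 39239] (segments 1..1).
Segment 2 missing -> gap begins at byte 39240; later segments buffered out of order.
Cumulative ACK = next expected in-order byte = 38605 + 635 = 39240

39240


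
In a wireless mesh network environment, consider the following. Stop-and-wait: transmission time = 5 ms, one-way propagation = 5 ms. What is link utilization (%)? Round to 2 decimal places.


Given: Ttrans = 5 ms, Tprop = 5 ms
RTT = 2 * Tprop = 2 * 5 = 10 ms
U = Ttrans / (Ttrans + RTT)
U = 5 / (5 + 10)
U = 5 / 15 = 0.333333
U% = 33.33%

33.33


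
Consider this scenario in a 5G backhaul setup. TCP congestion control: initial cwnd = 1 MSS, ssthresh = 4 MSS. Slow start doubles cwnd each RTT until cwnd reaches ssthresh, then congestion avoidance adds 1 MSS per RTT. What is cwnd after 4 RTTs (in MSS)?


RTT 0: cwnd = 1 MSS (initial)
RTT 1: cwnd = 2 MSS (slow start, doubled)
RTT 2: cwnd = 4 MSS (slow start, doubled)
RTT 3: cwnd = 5 MSS (congestion avoidance, +1)
RTT 4: cwnd = 6 MSS (congestion avoidance, +1)

6


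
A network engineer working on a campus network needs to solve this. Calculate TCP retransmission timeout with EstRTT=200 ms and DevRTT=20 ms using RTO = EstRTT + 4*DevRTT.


Given: EstRTT = 200 ms, DevRTT = 20 ms
Timeout = EstRTT + 4 * DevRTT
4 * DevRTT = 4 * 20 = 80
Timeout = 200 + 80 = 280 ms

280


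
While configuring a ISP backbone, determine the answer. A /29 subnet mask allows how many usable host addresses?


Given: subnet mask /29
Host bits = 32 - 29 = 3
Total addresses = 2^3 = 8
Usable hosts = 8 - 2 (network + broadcast) = 6

6


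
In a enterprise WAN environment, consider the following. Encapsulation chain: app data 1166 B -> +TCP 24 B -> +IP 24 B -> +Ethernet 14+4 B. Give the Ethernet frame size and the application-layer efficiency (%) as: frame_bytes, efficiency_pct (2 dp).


TCP segment = 1166 + 24 = 1190 B
IP packet = 1190 + 24 = 1214 B
Ethernet frame = 1214 + 14 + 4 = 1232 B
Efficiency = app / frame = 1166 / 1232 = 0.946429 = 94.6429% -> 94.64% (2 dp)

1232, 94.64


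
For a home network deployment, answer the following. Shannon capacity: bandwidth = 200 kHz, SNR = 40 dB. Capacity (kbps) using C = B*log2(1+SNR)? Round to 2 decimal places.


Given: B = 200 kHz, SNR = 40 dB
SNR linear = 10^(40/10) = 10000
1 + SNR = 10001
log2(10001) = 13.2878566418
C = 200 * 1000 * 13.2878566418 = 2657571.3284 bps
C = 2657.571328 kbps -> 2657.57 kbps (2 dp)

2657.57


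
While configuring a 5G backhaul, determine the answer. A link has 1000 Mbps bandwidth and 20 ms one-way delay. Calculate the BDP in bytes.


Given: bandwidth = 1000 Mbps, delay = 20 ms
BDP in bits = 1000 * 10^6 * 20 / 1000
BDP in bits = 20000000
BDP in bytes = 20000000 / 8 = 2500000

2500000


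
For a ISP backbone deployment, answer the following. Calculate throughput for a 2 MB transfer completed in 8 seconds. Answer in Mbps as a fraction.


Given: file = 2 MB, time = 8 s
File in Mb = 2 * 8 = 16 Mb
Throughput = 16 / 8 Mbps
Throughput = 2 Mbps

2


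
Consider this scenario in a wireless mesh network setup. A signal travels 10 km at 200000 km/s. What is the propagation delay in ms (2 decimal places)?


Given: distance = 10 km, speed = 200000 km/s
Delay = distance / speed = 10 / 200000 seconds
Delay in ms = 10 * 1000 / 200000
Delay = 0.0500 ms
Rounded to 2 dp = 0.05 ms

0.05


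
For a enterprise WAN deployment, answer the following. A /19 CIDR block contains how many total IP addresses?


Given: CIDR prefix /19
Host bits = 32 - 19 = 13
Total addresses = 2^13 = 8192

8192


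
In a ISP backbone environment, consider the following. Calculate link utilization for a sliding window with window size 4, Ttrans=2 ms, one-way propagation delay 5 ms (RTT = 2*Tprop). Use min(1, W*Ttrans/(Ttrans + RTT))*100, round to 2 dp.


Given: W = 4, Ttrans = 2 ms, RTT = 10 ms (= 2 * Tprop, Tprop = 5 ms)
Cycle time = Ttrans + RTT = 2 + 10 = 12 ms (first packet sent until its ACK returns)
W * Ttrans = 4 * 2 = 8 ms of sending per cycle
W * Ttrans / (Ttrans + RTT) = 8 / 12 = 0.666667
U = min(1, 0.666667) = 0.666667
U% = 66.67%

66.67


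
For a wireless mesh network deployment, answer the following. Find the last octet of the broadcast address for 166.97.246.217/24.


Given: IP = 166.97.246.217, prefix = /24
Host bits = 32 - 24 = 8
Network last octet = 217 AND mask = 0
Host part size = 2^8 - 1 = 255
Broadcast last octet = 0 OR 255 = 255

255


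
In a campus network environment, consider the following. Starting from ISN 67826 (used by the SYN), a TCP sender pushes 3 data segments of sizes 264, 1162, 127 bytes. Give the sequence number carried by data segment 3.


The SYN occupies sequence number ISN = 67826, so the first data byte is ISN + 1 = 67827.
SEQ of data segment i = (ISN + 1) + sum of payload sizes of segments 1..i-1.
Segment 1: SEQ = 67827, payload = 264 bytes
Segment 2: SEQ = 68091, payload = 1162 bytes
Segment 3: SEQ = 69253, payload = 127 bytes
SEQ of segment 3 = 67827 + 264 + 1162 = 69253

69253


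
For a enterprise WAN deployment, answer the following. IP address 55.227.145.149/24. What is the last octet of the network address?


Given: IP = 55.227.145.149, prefix = /24
Subnet mask = 255.255.255.0
Last octet of IP: 149
Last octet of mask: 0
Network last octet = 149 AND 0 = 0

0


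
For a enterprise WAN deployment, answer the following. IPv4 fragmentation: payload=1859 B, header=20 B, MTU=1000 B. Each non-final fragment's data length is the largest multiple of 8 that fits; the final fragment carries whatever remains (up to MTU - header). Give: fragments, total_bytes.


Max data per non-final fragment = floor((MTU - header)/8)*8 = floor((1000 - 20)/8)*8 = floor(980/8)*8 = 976 B
Final fragment needs no 8-byte alignment: it can carry up to MTU - header = 980 B
Non-final fragments needed = ceil((payload - 980) / 976) = ceil(879/976) = ceil(0.9006) = 1
Number of fragments = 1 + 1 = 2
Fragment sizes (data): 1 * 976 B + 883 B (last, 883 <= 980 OK)
Total bytes sent = payload + n_frags * header = 1859 + 2*20 = 1859 + 40 = 1899 B

2, 1899


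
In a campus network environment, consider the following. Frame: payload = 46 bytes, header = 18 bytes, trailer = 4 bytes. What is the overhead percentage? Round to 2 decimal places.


Given: payload = 46 B, header = 18 B, trailer = 4 B
Overhead bytes = header + trailer = 18 + 4 = 22
Total frame = payload + overhead = 46 + 22 = 68
Overhead % = 22 / 68 * 100 = 32.3529% -> 32.35% (2 dp)

32.35


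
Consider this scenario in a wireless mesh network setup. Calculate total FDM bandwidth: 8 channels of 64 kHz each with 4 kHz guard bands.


Given: 8 channels, 64 kHz each, guard = 4 kHz
Channel bandwidth = 8 * 64 = 512 kHz
Guard bands = 7 gaps * 4 kHz = 28 kHz
Total = 512 + 28 = 540 kHz

540


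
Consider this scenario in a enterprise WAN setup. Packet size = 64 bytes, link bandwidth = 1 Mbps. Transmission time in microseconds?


Given: packet = 64 bytes, bandwidth = 1 Mbps
Packet in bits = 64 * 8 = 512 bits
Bandwidth = 1 * 10^6 = 1000000 bps
Time = 512 / 1000000 seconds
Time in us = 512 * 10^6 / 1000000 = 512

512


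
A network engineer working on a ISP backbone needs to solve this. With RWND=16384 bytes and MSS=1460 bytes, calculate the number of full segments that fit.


Given: RWND = 16384 bytes, MSS = 1460 bytes
Full segments = floor(RWND / MSS)
Full segments = floor(16384 / 1460)
Full segments = floor(11.2219) = 11

11


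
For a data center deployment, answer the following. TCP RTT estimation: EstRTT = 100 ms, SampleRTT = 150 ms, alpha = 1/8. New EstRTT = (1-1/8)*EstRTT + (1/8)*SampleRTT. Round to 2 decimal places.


Given: EstRTT = 100 ms, SampleRTT = 150 ms, alpha = 1/8
New EstRTT = (1 - alpha) * EstRTT + alpha * SampleRTT
(7/8) * 100 = 87.5
(1/8) * 150 = 18.75
New EstRTT = 87.5 + 18.75 = 106.25 ms -> 106.25 ms (2 dp)

106.25


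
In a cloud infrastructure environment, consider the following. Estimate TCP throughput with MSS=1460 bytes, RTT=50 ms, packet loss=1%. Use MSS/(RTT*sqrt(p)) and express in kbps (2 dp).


Given: MSS = 1460 bytes, RTT = 50 ms, loss = 1%
RTT in seconds = 50 / 1000 = 0.05
Loss rate = 1% = 0.01
sqrt(loss) = sqrt(0.01) = 0.1
Throughput (bytes/s) = 1460 / (0.05 * 0.1) = 292000.0000
Throughput (kbps) = 292000.0000 * 8 / 1000 = 2336.000000 -> 2336.00 kbps (2 dp)

2336.00


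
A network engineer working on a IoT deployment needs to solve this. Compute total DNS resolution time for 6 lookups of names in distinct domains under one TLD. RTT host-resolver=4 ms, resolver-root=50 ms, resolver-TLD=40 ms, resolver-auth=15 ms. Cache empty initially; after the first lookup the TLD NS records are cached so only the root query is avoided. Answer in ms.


Lookup 1 (cold cache): local + root + TLD + auth = 4 + 50 + 40 + 15 = 109 ms
Lookups 2..6 (TLD NS cached -> skip root; new domain -> still ask TLD and auth): local + TLD + auth = 4 + 40 + 15 = 59 ms each
Remaining 5 lookups: 5 * 59 = 295 ms
Total = 109 + 295 = 404 ms

404


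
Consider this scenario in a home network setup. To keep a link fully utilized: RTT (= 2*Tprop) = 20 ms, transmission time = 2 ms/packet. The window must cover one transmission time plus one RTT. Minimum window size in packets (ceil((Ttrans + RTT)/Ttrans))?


Given: Ttrans = 2 ms, RTT = 20 ms (= 2 * Tprop, Tprop = 10 ms)
Time until first ACK returns = Ttrans + RTT = 2 + 20 = 22 ms
Need W * Ttrans >= Ttrans + RTT  ->  W >= (Ttrans + RTT) / Ttrans
(Ttrans + RTT) / Ttrans = 22 / 2 = 11
W_min = ceil(11) = 11

11


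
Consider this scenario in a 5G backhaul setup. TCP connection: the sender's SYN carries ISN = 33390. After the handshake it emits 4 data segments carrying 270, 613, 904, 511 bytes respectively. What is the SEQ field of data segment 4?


The SYN occupies sequence number ISN = 33390, so the first data byte is ISN + 1 = 33391.
SEQ of data segment i = (ISN + 1) + sum of payload sizes of segments 1..i-1.
Segment 1: SEQ = 33391, payload = 270 bytes
Segment 2: SEQ = 33661, payload = 613 bytes
Segment 3: SEQ = 34274, payload = 904 bytes
Segment 4: SEQ = 35178, payload = 511 bytes
SEQ of segment 4 = 33391 + 270 + 613 + 904 = 35178

35178


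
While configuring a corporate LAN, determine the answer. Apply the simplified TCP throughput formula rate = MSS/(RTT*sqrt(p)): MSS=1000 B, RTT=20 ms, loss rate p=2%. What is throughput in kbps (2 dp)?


Given: MSS = 1000 bytes, RTT = 20 ms, loss = 2%
RTT in seconds = 20 / 1000 = 0.02
Loss rate = 2% = 0.02
sqrt(loss) = sqrt(0.02) = 0.141421356237
Throughput (bytes/s) = 1000 / (0.02 * 0.141421356237) = 353553.3906
Throughput (kbps) = 353553.3906 * 8 / 1000 = 2828.427125 -> 2828.43 kbps (2 dp)

2828.43


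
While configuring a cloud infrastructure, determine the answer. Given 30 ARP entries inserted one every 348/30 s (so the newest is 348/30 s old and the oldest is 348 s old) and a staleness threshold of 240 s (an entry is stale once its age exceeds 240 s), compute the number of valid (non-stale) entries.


Ages are k * 348/30 s for k = 1..30 (spacing = 11.6000 s).
Entry k is valid iff k * 348/30 <= 240 iff k <= 30 * 240 / 348 = 20.6897
n_valid = floor(20.6897) = 20
(n_stale = 30 - 20 = 10)

20


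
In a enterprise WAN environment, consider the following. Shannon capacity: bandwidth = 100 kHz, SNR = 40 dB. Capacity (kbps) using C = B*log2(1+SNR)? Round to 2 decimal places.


Given: B = 100 kHz, SNR = 40 dB
SNR linear = 10^(40/10) = 10000
1 + SNR = 10001
log2(10001) = 13.2878566418
C = 100 * 1000 * 13.2878566418 = 1328785.6642 bps
C = 1328.785664 kbps -> 1328.79 kbps (2 dp)

1328.79


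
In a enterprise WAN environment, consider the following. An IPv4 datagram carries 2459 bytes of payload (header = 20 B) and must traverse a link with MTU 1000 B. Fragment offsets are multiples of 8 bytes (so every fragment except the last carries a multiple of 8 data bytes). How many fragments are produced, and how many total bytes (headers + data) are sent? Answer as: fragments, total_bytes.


Max data per non-final fragment = floor((MTU - header)/8)*8 = floor((1000 - 20)/8)*8 = floor(980/8)*8 = 976 B
Final fragment needs no 8-byte alignment: it can carry up to MTU - header = 980 B
Non-final fragments needed = ceil((payload - 980) / 976) = ceil(1479/976) = ceil(1.5154) = 2
Number of fragments = 2 + 1 = 3
Fragment sizes (data): 2 * 976 B + 507 B (last, 507 <= 980 OK)
Total bytes sent = payload + n_frags * header = 2459 + 3*20 = 2459 + 60 = 2519 B

3, 2519


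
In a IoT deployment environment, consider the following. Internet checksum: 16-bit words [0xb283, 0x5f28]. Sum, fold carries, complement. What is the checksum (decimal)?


Given words: [0xb283, 0x5f28]
Step 1: Sum all words
Raw sum = 45699 + 24360 = 70059
Step 2: Fold carry: (4523 + 1) = 4524
One's complement = ~4524 & 0xFFFF = 61011

61011


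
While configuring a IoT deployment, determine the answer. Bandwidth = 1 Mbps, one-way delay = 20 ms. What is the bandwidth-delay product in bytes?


Given: bandwidth = 1 Mbps, delay = 20 ms
BDP in bits = 1 * 10^6 * 20 / 1000
BDP in bits = 20000
BDP in bytes = 20000 / 8 = 2500

2500


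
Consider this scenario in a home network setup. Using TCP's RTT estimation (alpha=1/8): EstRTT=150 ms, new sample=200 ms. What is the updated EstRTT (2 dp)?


Given: EstRTT = 150 ms, SampleRTT = 200 ms, alpha = 1/8
New EstRTT = (1 - alpha) * EstRTT + alpha * SampleRTT
(7/8) * 150 = 131.25
(1/8) * 200 = 25
New EstRTT = 131.25 + 25 = 156.25 ms -> 156.25 ms (2 dp)

156.25


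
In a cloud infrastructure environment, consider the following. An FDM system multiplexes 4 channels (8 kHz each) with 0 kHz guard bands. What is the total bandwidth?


Given: 4 channels, 8 kHz each, guard = 0 kHz
Channel bandwidth = 4 * 8 = 32 kHz
Guard bands = 3 gaps * 0 kHz = 0 kHz
Total = 32 + 0 = 32 kHz

32


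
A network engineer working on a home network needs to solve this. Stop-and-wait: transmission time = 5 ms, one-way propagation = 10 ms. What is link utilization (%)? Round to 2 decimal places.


Given: Ttrans = 5 ms, Tprop = 10 ms
RTT = 2 * Tprop = 2 * 10 = 20 ms
U = Ttrans / (Ttrans + RTT)
U = 5 / (5 + 20)
U = 5 / 25 = 0.2
U% = 20.00%

20.00


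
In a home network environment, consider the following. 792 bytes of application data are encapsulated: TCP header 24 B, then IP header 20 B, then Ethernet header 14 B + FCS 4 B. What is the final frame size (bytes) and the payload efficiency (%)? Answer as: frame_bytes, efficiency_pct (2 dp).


TCP segment = 792 + 24 = 816 B
IP packet = 816 + 20 = 836 B
Ethernet frame = 836 + 14 + 4 = 854 B
Efficiency = app / frame = 792 / 854 = 0.927400 = 92.7400% -> 92.74% (2 dp)

854, 92.74


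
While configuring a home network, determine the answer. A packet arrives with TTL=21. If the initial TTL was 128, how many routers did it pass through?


Given: initial TTL = 128, received TTL = 21
Hops = initial TTL - received TTL
Hops = 128 - 21 = 107

107


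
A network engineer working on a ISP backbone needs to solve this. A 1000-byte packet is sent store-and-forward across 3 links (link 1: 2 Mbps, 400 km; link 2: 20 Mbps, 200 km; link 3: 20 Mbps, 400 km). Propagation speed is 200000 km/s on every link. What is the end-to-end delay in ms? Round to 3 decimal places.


Packet = 1000 bytes = 8000 bits. Store-and-forward: sum (t_trans + t_prop) per link.
Link 1: t_trans = 8000/(2*10^6) s = 4.0000 ms; t_prop = 400/200000 s = 2.0000 ms; subtotal = 6.0000 ms
Link 2: t_trans = 8000/(20*10^6) s = 0.4000 ms; t_prop = 200/200000 s = 1.0000 ms; subtotal = 1.4000 ms
Link 3: t_trans = 8000/(20*10^6) s = 0.4000 ms; t_prop = 400/200000 s = 2.0000 ms; subtotal = 2.4000 ms
End-to-end = 6.0000 + 1.4000 + 2.4000 = 9.8000 ms -> 9.800 ms (3 dp)

9.800


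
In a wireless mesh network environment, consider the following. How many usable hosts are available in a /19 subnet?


Given: subnet mask /19
Host bits = 32 - 19 = 13
Total addresses = 2^13 = 8192
Usable hosts = 8192 - 2 (network + broadcast) = 8190

8190


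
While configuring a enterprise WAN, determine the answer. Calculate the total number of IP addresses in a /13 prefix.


Given: CIDR prefix /13
Host bits = 32 - 13 = 19
Total addresses = 2^19 = 524288

524288


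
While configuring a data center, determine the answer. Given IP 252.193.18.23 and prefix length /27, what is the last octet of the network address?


Given: IP = 252.193.18.23, prefix = /27
Subnet mask = 255.255.255.224
Last octet of IP: 23
Last octet of mask: 224
Network last octet = 23 AND 224 = 0

0


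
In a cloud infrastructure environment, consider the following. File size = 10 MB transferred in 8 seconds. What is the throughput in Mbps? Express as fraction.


Given: file = 10 MB, time = 8 s
File in Mb = 10 * 8 = 80 Mb
Throughput = 80 / 8 Mbps
Throughput = 10 Mbps

10


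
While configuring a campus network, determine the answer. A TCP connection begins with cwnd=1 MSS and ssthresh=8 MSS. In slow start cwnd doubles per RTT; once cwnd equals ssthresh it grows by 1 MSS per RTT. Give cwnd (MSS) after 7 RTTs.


RTT 0: cwnd = 1 MSS (initial)
RTT 1: cwnd = 2 MSS (slow start, doubled)
RTT 2: cwnd = 4 MSS (slow start, doubled)
RTT 3: cwnd = 8 MSS (slow start, doubled)
RTT 4: cwnd = 9 MSS (congestion avoidance, +1)
RTT 5: cwnd = 10 MSS (congestion avoidance, +1)
RTT 6: cwnd = 11 MSS (congestion avoidance, +1)
RTT 7: cwnd = 12 MSS (congestion avoidance, +1)

12


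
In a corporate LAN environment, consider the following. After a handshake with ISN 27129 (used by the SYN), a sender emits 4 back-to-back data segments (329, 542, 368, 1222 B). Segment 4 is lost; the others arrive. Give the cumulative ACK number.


SYN uses sequence number 27129; first data byte = ISN + 1 = 27130.
Segment 1: SEQ = 27130, len = 329 B, covers [27130, 27458]
Segment 2: SEQ = 27459, len = 542 B, covers [27459, 28000]
Segment 3: SEQ = 28001, len = 368 B, covers [28001, 28368]
Segment 4: SEQ = 28369, len = 1222 B, covers [28369, 29590] [LOST]
In-order data received: bytes [27130, 28368] (segments 1..3).
Segment 4 missing -> gap begins at byte 28369.
Cumulative ACK = next expected in-order byte = 27130 + 329 + 542 + 368 = 28369

28369


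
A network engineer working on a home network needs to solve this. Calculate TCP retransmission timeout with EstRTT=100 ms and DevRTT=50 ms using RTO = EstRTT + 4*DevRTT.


Given: EstRTT = 100 ms, DevRTT = 50 ms
Timeout = EstRTT + 4 * DevRTT
4 * DevRTT = 4 * 50 = 200
Timeout = 100 + 200 = 300 ms

300


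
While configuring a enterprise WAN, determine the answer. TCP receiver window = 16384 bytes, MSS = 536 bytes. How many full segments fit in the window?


Given: RWND = 16384 bytes, MSS = 536 bytes
Full segments = floor(RWND / MSS)
Full segments = floor(16384 / 536)
Full segments = floor(30.5672) = 30

30


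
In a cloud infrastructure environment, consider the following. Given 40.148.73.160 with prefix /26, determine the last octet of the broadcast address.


Given: IP = 40.148.73.160, prefix = /26
Host bits = 32 - 26 = 6
Network last octet = 160 AND mask = 128
Host part size = 2^6 - 1 = 63
Broadcast last octet = 128 OR 63 = 191

191


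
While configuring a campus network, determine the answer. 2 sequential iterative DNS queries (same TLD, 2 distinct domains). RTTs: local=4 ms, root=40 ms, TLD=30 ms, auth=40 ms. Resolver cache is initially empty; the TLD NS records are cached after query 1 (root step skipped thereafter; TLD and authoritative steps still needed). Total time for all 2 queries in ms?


Lookup 1 (cold cache): local + root + TLD + auth = 4 + 40 + 30 + 40 = 114 ms
Lookups 2..2 (TLD NS cached -> skip root; new domain -> still ask TLD and auth): local + TLD + auth = 4 + 30 + 40 = 74 ms each
Remaining 1 lookups: 1 * 74 = 74 ms
Total = 114 + 74 = 188 ms

188


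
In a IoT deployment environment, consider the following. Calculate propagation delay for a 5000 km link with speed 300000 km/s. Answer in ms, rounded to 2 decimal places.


Given: distance = 5000 km, speed = 300000 km/s
Delay = distance / speed = 5000 / 300000 seconds
Delay in ms = 5000 * 1000 / 300000
Delay = 16.6667 ms
Rounded to 2 dp = 16.67 ms

16.67


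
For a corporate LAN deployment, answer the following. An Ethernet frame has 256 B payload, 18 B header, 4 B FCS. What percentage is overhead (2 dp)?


Given: payload = 256 B, header = 18 B, trailer = 4 B
Overhead bytes = header + trailer = 18 + 4 = 22
Total frame = payload + overhead = 256 + 22 = 278
Overhead % = 22 / 278 * 100 = 7.9137% -> 7.91% (2 dp)

7.91


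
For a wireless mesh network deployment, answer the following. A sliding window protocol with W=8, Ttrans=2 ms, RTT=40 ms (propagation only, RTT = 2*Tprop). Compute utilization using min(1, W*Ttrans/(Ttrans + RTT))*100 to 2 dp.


Given: W = 8, Ttrans = 2 ms, RTT = 40 ms (= 2 * Tprop, Tprop = 20 ms)
Cycle time = Ttrans + RTT = 2 + 40 = 42 ms (first packet sent until its ACK returns)
W * Ttrans = 8 * 2 = 16 ms of sending per cycle
W * Ttrans / (Ttrans + RTT) = 16 / 42 = 0.380952
U = min(1, 0.380952) = 0.380952
U% = 38.10%

38.10


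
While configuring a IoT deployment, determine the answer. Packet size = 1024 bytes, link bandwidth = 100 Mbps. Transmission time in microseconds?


Given: packet = 1024 bytes, bandwidth = 100 Mbps
Packet in bits = 1024 * 8 = 8192 bits
Bandwidth = 100 * 10^6 = 100000000 bps
Time = 8192 / 100000000 seconds
Time in us = 8192 * 10^6 / 100000000 = 81.92

81.92


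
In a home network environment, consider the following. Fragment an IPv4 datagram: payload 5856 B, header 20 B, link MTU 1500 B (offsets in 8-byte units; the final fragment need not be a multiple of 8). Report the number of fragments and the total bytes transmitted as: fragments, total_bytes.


Max data per non-final fragment = floor((MTU - header)/8)*8 = floor((1500 - 20)/8)*8 = floor(1480/8)*8 = 1480 B
Final fragment needs no 8-byte alignment: it can carry up to MTU - header = 1480 B
Non-final fragments needed = ceil((payload - 1480) / 1480) = ceil(4376/1480) = ceil(2.9568) = 3
Number of fragments = 3 + 1 = 4
Fragment sizes (data): 3 * 1480 B + 1416 B (last, 1416 <= 1480 OK)
Total bytes sent = payload + n_frags * header = 5856 + 4*20 = 5856 + 80 = 5936 B

4, 5936


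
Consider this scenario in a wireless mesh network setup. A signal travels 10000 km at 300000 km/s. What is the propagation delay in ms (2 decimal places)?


Given: distance = 10000 km, speed = 300000 km/s
Delay = distance / speed = 10000 / 300000 seconds
Delay in ms = 10000 * 1000 / 300000
Delay = 33.3333 ms
Rounded to 2 dp = 33.33 ms

33.33


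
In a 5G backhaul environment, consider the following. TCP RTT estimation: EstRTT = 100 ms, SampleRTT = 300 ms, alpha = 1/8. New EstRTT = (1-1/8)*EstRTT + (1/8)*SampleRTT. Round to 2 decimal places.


Given: EstRTT = 100 ms, SampleRTT = 300 ms, alpha = 1/8
New EstRTT = (1 - alpha) * EstRTT + alpha * SampleRTT
(7/8) * 100 = 87.5
(1/8) * 300 = 37.5
New EstRTT = 87.5 + 37.5 = 125 ms -> 125.00 ms (2 dp)

125.00


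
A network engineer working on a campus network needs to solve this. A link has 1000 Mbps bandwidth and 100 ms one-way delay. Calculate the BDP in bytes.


Given: bandwidth = 1000 Mbps, delay = 100 ms
BDP in bits = 1000 * 10^6 * 100 / 1000
BDP in bits = 100000000
BDP in bytes = 100000000 / 8 = 12500000

12500000


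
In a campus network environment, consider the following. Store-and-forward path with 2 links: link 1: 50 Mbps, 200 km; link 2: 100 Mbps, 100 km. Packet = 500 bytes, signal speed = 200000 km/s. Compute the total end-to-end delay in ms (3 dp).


Packet = 500 bytes = 4000 bits. Store-and-forward: sum (t_trans + t_prop) per link.
Link 1: t_trans = 4000/(50*10^6) s = 0.0800 ms; t_prop = 200/200000 s = 1.0000 ms; subtotal = 1.0800 ms
Link 2: t_trans = 4000/(100*10^6) s = 0.0400 ms; t_prop = 100/200000 s = 0.5000 ms; subtotal = 0.5400 ms
End-to-end = 1.0800 + 0.5400 = 1.6200 ms -> 1.620 ms (3 dp)

1.620


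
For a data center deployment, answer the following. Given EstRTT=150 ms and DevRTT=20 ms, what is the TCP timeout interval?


Given: EstRTT = 150 ms, DevRTT = 20 ms
Timeout = EstRTT + 4 * DevRTT
4 * DevRTT = 4 * 20 = 80
Timeout = 150 + 80 = 230 ms

230


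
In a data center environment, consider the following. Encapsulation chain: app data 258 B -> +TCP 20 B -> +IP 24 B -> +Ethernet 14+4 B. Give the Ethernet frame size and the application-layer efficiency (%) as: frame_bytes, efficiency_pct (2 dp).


TCP segment = 258 + 20 = 278 B
IP packet = 278 + 24 = 302 B
Ethernet frame = 302 + 14 + 4 = 320 B
Efficiency = app / frame = 258 / 320 = 0.806250 = 80.6250% -> 80.63% (2 dp)

320, 80.63
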